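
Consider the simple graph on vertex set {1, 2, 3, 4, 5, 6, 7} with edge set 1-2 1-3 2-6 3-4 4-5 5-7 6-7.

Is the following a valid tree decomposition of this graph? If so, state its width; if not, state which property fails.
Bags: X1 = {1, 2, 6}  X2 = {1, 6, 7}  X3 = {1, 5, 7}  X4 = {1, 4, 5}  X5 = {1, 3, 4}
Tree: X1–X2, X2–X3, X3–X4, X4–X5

Yes; width 2.

Checking the three conditions: (i) the bags cover all of {1, 2, 3, 4, 5, 6, 7}; (ii) for each edge, some bag contains both endpoints; (iii) the bags containing any fixed vertex form a subtree. All hold, so the decomposition is valid with width 3 − 1 = 2.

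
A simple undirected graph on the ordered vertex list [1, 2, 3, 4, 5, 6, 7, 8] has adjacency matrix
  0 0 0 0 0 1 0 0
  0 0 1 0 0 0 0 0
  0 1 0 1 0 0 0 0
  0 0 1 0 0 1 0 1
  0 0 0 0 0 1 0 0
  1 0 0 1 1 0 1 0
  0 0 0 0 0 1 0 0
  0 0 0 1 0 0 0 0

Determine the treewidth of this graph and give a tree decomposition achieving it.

Each bag holds 2 vertices, so the decomposition has width 1, which upper-bounds the treewidth. Since G has at least one edge (e.g. 4–6), it is not an edgeless graph, so tw(G) ≥ 1. Combining the bounds, tw(G) = 1.

Treewidth 1.
One such decomposition:
Bags: B1 = {4, 6}  B2 = {1, 6}  B3 = {6, 7}  B4 = {5, 6}  B5 = {3, 4}  B6 = {4, 8}  B7 = {2, 3}
Tree: B1–B2, B1–B3, B2–B4, B1–B5, B5–B6, B5–B7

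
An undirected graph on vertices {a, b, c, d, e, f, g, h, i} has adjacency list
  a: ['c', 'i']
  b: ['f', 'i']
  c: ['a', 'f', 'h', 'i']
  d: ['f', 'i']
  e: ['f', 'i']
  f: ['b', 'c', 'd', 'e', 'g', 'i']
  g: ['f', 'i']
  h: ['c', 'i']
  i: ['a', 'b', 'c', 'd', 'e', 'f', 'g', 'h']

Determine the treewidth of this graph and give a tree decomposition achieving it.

Treewidth 2.
Bags: B1 = {b, f, i}  B2 = {d, f, i}  B3 = {c, f, i}  B4 = {c, h, i}  B5 = {e, f, i}  B6 = {a, c, i}  B7 = {f, g, i}
Tree: B1–B2, B1–B3, B3–B4, B2–B5, B4–B6, B1–B7

Every bag has size at most 3, so the width is 3 − 1 = 2 and tw(G) ≤ 2. On the other hand G contains the 3-clique {a, c, i}. A clique must lie in a single bag of any decomposition, so no decomposition can have width below 2. The upper and lower bounds meet at 2, so that is the treewidth.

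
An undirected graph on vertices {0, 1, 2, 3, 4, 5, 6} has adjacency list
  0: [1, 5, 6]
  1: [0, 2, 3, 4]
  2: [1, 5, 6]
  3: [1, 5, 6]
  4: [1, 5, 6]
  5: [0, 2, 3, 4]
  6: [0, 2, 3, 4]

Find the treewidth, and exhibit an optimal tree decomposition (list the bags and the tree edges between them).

Each bag holds 4 vertices, so the decomposition has width 3, which upper-bounds the treewidth. For the lower bound: the 4 vertex sets {0,1}, {2,6}, {5}, {4} are disjoint, each induces a connected subgraph, and every pair is joined by at least one edge of G. Contracting each set to a single vertex therefore yields K_{4} as a minor, and since treewidth is minor-monotone, tw(G) ≥ tw(K_{4}) = 3. Therefore the treewidth is 3.

Treewidth 3.
Bags: B1 = {0, 1, 5, 6}  B2 = {1, 2, 5, 6}  B3 = {1, 4, 5, 6}  B4 = {1, 3, 5, 6}
Tree: B1–B2, B2–B3, B3–B4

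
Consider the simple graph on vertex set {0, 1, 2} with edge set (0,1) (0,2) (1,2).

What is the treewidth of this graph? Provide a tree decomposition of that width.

With just one bag of size 3, the width is 3 − 1 = 2, so tw(G) ≤ 2. On the other hand G contains the 3-clique {0, 1, 2}. A clique must lie in a single bag of any decomposition, so no decomposition can have width below 2. Combining the bounds, tw(G) = 2.

Treewidth 2.
One optimal decomposition is:
Bags: B1 = {0, 1, 2}
Tree: (single bag)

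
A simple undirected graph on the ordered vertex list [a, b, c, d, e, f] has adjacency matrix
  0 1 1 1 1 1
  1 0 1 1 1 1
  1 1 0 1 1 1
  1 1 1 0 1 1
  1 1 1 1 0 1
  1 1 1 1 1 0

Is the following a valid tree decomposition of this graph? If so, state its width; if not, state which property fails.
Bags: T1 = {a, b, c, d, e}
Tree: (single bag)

No — vertex f appears in no bag.

A tree decomposition must satisfy three properties: every vertex lies in some bag; for every edge, both endpoints lie together in some bag; and for every vertex, the bags containing it form a connected subtree. Here vertex f appears in no bag, so the decomposition is invalid.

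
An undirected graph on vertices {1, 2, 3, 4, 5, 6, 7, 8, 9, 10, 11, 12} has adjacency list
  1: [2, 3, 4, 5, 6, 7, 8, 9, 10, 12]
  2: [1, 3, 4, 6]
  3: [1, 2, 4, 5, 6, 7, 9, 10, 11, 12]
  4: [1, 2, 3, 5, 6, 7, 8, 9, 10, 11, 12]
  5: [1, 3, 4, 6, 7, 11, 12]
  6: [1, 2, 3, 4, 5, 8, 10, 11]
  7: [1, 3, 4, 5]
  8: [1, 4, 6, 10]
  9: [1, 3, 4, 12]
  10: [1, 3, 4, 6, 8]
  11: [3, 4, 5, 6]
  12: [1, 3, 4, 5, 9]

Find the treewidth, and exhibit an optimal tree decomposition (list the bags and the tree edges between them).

The largest bag has 5 vertices, giving width 4; this decomposition certifies tw(G) ≤ 4. On the other hand G contains the 5-clique {1, 4, 6, 8, 10}. A clique must lie in a single bag of any decomposition, so no decomposition can have width below 4. Combining the bounds, tw(G) = 4.

Treewidth 4.
One optimal decomposition is:
Bags: B1 = {1, 3, 4, 6, 10}  B2 = {1, 3, 4, 5, 6}  B3 = {1, 2, 3, 4, 6}  B4 = {1, 3, 4, 5, 12}  B5 = {1, 3, 4, 9, 12}  B6 = {1, 3, 4, 5, 7}  B7 = {3, 4, 5, 6, 11}  B8 = {1, 4, 6, 8, 10}
Tree: B1–B2, B1–B3, B2–B4, B4–B5, B2–B6, B2–B7, B1–B8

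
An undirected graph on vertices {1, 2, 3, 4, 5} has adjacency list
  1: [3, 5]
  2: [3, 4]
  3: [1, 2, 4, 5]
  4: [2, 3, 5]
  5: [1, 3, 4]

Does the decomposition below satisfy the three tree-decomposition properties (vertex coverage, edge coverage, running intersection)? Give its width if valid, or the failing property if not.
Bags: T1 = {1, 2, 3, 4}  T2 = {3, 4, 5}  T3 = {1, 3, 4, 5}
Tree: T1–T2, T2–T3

A tree decomposition must satisfy three properties: every vertex lies in some bag; for every edge, both endpoints lie together in some bag; and for every vertex, the bags containing it form a connected subtree. Here bags containing vertex 1 are not connected in the tree, so the decomposition is invalid.

No — bags containing vertex 1 are not connected in the tree.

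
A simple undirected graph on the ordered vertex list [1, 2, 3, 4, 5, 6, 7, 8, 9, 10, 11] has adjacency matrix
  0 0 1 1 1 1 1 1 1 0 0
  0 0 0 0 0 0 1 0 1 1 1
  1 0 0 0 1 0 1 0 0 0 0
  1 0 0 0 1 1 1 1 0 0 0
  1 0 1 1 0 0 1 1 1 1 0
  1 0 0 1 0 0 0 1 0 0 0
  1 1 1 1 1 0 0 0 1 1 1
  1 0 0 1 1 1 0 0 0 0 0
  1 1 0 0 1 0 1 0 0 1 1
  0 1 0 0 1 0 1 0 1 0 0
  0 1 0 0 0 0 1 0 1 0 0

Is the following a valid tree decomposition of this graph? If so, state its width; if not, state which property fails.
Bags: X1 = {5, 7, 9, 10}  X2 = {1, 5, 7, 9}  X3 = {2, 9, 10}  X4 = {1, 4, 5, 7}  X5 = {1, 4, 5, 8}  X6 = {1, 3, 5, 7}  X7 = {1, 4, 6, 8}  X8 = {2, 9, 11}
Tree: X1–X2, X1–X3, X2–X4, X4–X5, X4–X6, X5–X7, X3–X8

No — edge (7,2) lies in no bag.

A tree decomposition must satisfy three properties: every vertex lies in some bag; for every edge, both endpoints lie together in some bag; and for every vertex, the bags containing it form a connected subtree. Here edge (7,2) lies in no bag, so the decomposition is invalid.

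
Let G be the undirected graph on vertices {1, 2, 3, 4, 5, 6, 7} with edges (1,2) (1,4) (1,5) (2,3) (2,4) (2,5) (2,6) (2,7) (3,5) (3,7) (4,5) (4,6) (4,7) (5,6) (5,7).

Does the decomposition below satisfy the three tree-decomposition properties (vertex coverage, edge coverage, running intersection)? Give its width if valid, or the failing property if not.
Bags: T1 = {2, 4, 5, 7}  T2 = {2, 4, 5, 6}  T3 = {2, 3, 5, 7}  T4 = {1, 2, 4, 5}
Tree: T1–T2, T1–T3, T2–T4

Yes; width 3.

Vertex coverage: the bags together contain {1, 2, 3, 4, 5, 6, 7}, the full vertex set. Edge coverage: each edge of G has both endpoints in at least one bag. Running intersection: for every vertex, the bags containing it form a connected subtree. All three properties hold, so this is a valid tree decomposition of width max|bag| − 1 = 3, and hence tw(G) ≤ 3.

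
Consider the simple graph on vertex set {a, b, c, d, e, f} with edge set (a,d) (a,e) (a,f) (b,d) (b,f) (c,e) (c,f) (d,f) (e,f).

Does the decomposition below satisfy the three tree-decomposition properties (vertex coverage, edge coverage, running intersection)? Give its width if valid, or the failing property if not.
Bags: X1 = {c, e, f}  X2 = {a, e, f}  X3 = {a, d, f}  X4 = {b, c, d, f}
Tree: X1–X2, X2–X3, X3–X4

A tree decomposition must satisfy three properties: every vertex lies in some bag; for every edge, both endpoints lie together in some bag; and for every vertex, the bags containing it form a connected subtree. Here bags containing vertex c are not connected in the tree, so the decomposition is invalid.

No — bags containing vertex c are not connected in the tree.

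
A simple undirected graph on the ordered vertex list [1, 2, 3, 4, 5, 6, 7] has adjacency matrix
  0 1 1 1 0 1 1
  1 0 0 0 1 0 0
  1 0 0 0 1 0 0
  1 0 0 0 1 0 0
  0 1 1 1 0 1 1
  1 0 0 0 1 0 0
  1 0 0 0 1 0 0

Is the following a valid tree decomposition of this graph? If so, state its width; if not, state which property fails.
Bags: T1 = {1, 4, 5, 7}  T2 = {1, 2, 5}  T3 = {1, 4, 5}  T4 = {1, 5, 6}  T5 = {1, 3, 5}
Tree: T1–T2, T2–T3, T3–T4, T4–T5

No — bags containing vertex 4 are not connected in the tree.

A tree decomposition must satisfy three properties: every vertex lies in some bag; for every edge, both endpoints lie together in some bag; and for every vertex, the bags containing it form a connected subtree. Here bags containing vertex 4 are not connected in the tree, so the decomposition is invalid.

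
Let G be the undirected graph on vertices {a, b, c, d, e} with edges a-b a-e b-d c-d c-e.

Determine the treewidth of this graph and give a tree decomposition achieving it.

Every bag has size at most 3, so the width is 3 − 1 = 2 and tw(G) ≤ 2. The edges c–d–b–a–e–c form a cycle, so G is not a tree and its treewidth is at least 2. The upper and lower bounds meet at 2, so that is the treewidth.

Treewidth 2.
One optimal decomposition is:
Bags: B1 = {b, c, d}  B2 = {a, b, c}  B3 = {a, c, e}
Tree: B1–B2, B2–B3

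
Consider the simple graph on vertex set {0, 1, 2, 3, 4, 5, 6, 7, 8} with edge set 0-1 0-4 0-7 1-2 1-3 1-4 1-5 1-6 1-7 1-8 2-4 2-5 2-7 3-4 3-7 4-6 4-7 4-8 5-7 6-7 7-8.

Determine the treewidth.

3

A width-3 tree decomposition is:
Bags: B1 = {1, 2, 4, 7}  B2 = {1, 4, 7, 8}  B3 = {1, 3, 4, 7}  B4 = {1, 4, 6, 7}  B5 = {1, 2, 5, 7}  B6 = {0, 1, 4, 7}
Tree: B1–B2, B1–B3, B1–B4, B1–B5, B3–B6
The largest bag has 4 vertices, giving width 3; this decomposition certifies tw(G) ≤ 3. For the lower bound, the 4 vertices {0, 1, 4, 7} are pairwise adjacent, and any tree decomposition puts a clique entirely inside one bag — forcing width ≥ 3. Therefore the treewidth is 3.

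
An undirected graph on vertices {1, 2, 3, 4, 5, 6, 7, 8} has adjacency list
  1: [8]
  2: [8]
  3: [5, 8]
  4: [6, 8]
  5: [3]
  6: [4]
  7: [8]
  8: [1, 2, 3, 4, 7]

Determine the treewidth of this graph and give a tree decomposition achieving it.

Treewidth 1.
One optimal decomposition is:
Bags: B1 = {2, 8}  B2 = {3, 8}  B3 = {4, 8}  B4 = {1, 8}  B5 = {3, 5}  B6 = {4, 6}  B7 = {7, 8}
Tree: B1–B2, B2–B3, B3–B4, B2–B5, B3–B6, B2–B7

The largest bag has 2 vertices, giving width 1; this decomposition certifies tw(G) ≤ 1. Since G has at least one edge (e.g. 8–2), it is not an edgeless graph, so tw(G) ≥ 1. The upper and lower bounds meet at 1, so that is the treewidth.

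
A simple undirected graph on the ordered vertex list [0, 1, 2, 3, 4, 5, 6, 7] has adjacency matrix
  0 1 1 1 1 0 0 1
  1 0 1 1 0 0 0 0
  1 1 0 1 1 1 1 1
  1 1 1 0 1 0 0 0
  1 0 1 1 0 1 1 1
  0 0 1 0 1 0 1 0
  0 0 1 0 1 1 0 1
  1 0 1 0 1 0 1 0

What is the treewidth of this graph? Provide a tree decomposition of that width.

Treewidth 3.
One such decomposition:
Bags: B1 = {0, 2, 4, 7}  B2 = {0, 2, 3, 4}  B3 = {0, 1, 2, 3}  B4 = {2, 4, 6, 7}  B5 = {2, 4, 5, 6}
Tree: B1–B2, B2–B3, B1–B4, B4–B5

The largest bag has 4 vertices, giving width 3; this decomposition certifies tw(G) ≤ 3. Conversely, {0, 1, 2, 3} is a clique of size 4, and the vertices of any clique must share a bag in every tree decomposition; so some bag has ≥ 4 vertices and tw(G) ≥ 3. Combining the bounds, tw(G) = 3.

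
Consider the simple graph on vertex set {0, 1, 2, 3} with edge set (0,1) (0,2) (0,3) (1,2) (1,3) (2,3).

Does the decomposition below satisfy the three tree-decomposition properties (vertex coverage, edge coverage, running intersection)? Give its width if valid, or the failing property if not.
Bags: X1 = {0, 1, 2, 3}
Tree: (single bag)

Yes; width 3.

Every vertex of G appears in some bag (union = {0, 1, 2, 3}); every edge is covered by a bag; and for each vertex v the set of bags containing v is connected in the bag tree. The decomposition is therefore valid. The largest bag has 4 vertices, so the width is 3.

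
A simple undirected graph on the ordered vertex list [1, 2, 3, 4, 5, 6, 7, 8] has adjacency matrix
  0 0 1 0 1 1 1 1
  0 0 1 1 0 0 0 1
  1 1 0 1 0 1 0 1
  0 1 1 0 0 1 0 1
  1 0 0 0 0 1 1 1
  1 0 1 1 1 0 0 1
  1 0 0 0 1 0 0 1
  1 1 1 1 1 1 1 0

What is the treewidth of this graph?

3

A width-3 tree decomposition is:
Bags: B1 = {3, 4, 6, 8}  B2 = {1, 3, 6, 8}  B3 = {2, 3, 4, 8}  B4 = {1, 5, 6, 8}  B5 = {1, 5, 7, 8}
Tree: B1–B2, B1–B3, B2–B4, B4–B5
Every bag has size at most 4, so the width is 4 − 1 = 3 and tw(G) ≤ 3. On the other hand G contains the 4-clique {1, 3, 6, 8}. A clique must lie in a single bag of any decomposition, so no decomposition can have width below 3. Combining the bounds, tw(G) = 3.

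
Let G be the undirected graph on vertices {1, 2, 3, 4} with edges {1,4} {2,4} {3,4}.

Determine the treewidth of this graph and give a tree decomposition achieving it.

Treewidth 1.
One such decomposition:
Bags: B1 = {1, 4}  B2 = {3, 4}  B3 = {2, 4}
Tree: B1–B2, B1–B3

Each bag holds 2 vertices, so the decomposition has width 1, which upper-bounds the treewidth. G has an edge, so its treewidth is at least 1. Therefore the treewidth is 1.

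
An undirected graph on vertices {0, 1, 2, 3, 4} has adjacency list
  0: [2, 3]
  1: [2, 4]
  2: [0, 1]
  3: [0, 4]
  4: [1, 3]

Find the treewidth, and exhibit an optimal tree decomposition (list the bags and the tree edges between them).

Each bag holds 3 vertices, so the decomposition has width 2, which upper-bounds the treewidth. Since 2–0–3–4–1–2 is a cycle in G, G is not acyclic. Forests are exactly the graphs of treewidth ≤ 1, so tw(G) ≥ 2. Combining the bounds, tw(G) = 2.

Treewidth 2.
One optimal decomposition is:
Bags: B1 = {0, 2, 3}  B2 = {2, 3, 4}  B3 = {1, 2, 4}
Tree: B1–B2, B2–B3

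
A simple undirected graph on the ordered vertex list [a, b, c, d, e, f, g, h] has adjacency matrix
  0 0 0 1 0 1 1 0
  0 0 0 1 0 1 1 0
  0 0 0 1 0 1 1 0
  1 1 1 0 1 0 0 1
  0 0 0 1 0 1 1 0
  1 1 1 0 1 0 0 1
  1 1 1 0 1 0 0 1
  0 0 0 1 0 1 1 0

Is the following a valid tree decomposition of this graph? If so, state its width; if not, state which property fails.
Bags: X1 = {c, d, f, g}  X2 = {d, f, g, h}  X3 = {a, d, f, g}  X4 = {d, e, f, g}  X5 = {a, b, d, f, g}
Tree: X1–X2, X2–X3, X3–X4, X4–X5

A tree decomposition must satisfy three properties: every vertex lies in some bag; for every edge, both endpoints lie together in some bag; and for every vertex, the bags containing it form a connected subtree. Here bags containing vertex a are not connected in the tree, so the decomposition is invalid.

No — bags containing vertex a are not connected in the tree.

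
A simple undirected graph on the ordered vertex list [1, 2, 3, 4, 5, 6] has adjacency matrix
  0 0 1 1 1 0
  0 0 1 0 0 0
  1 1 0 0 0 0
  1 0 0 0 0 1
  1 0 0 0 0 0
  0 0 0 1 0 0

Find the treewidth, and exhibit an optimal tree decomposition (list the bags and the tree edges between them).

Treewidth 1.
One such decomposition:
Bags: B1 = {1, 4}  B2 = {1, 5}  B3 = {1, 3}  B4 = {2, 3}  B5 = {4, 6}
Tree: B1–B2, B2–B3, B3–B4, B1–B5

Each bag holds 2 vertices, so the decomposition has width 1, which upper-bounds the treewidth. Any graph with an edge has treewidth ≥ 1, and G has the edge 4–1. Combining the bounds, tw(G) = 1.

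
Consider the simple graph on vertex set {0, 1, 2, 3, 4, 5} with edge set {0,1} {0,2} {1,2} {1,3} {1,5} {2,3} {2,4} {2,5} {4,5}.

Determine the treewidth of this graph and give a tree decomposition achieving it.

Every bag has size at most 3, so the width is 3 − 1 = 2 and tw(G) ≤ 2. Conversely, {0, 1, 2} is a clique of size 3, and the vertices of any clique must share a bag in every tree decomposition; so some bag has ≥ 3 vertices and tw(G) ≥ 2. Combining the bounds, tw(G) = 2.

Treewidth 2.
One such decomposition:
Bags: B1 = {1, 2, 3}  B2 = {0, 1, 2}  B3 = {1, 2, 5}  B4 = {2, 4, 5}
Tree: B1–B2, B2–B3, B3–B4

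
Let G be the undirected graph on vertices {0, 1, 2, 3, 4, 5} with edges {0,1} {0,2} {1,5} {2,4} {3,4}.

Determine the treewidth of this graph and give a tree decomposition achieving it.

Each bag holds 2 vertices, so the decomposition has width 1, which upper-bounds the treewidth. Any graph with an edge has treewidth ≥ 1, and G has the edge 3–4. Therefore the treewidth is 1.

Treewidth 1.
One optimal decomposition is:
Bags: B1 = {3, 4}  B2 = {2, 4}  B3 = {0, 2}  B4 = {0, 1}  B5 = {1, 5}
Tree: B1–B2, B2–B3, B3–B4, B4–B5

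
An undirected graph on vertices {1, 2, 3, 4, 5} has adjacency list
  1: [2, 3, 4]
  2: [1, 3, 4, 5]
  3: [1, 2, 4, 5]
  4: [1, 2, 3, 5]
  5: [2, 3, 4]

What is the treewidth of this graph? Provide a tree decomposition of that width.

Treewidth 3.
One such decomposition:
Bags: B1 = {1, 2, 3, 4}  B2 = {2, 3, 4, 5}
Tree: B1–B2

The largest bag has 4 vertices, giving width 3; this decomposition certifies tw(G) ≤ 3. Conversely, {1, 2, 3, 4} is a clique of size 4, and the vertices of any clique must share a bag in every tree decomposition; so some bag has ≥ 4 vertices and tw(G) ≥ 3. Therefore the treewidth is 3.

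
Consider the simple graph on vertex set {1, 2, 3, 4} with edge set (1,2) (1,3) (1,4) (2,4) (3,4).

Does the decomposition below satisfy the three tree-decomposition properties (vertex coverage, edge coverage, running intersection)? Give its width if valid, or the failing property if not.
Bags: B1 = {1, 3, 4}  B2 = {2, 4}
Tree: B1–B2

No — edge (1,2) lies in no bag.

A tree decomposition must satisfy three properties: every vertex lies in some bag; for every edge, both endpoints lie together in some bag; and for every vertex, the bags containing it form a connected subtree. Here edge (1,2) lies in no bag, so the decomposition is invalid.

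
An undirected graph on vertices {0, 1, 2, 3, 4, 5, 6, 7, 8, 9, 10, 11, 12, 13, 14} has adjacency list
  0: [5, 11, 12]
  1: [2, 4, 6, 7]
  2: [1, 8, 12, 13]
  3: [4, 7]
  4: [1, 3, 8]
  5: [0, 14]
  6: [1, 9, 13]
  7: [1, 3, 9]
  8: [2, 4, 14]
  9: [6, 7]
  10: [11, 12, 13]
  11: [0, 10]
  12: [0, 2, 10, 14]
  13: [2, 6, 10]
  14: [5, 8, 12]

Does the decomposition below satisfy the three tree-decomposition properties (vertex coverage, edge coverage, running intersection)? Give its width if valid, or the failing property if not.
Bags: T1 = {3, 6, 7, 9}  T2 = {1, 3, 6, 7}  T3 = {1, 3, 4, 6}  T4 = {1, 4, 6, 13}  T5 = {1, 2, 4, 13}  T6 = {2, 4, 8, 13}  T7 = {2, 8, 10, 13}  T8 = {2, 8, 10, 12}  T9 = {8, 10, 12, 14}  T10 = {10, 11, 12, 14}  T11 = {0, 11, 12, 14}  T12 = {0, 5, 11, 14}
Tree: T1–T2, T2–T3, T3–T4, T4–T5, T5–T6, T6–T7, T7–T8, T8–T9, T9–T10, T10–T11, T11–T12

Yes; width 3.

Vertex coverage: the bags together contain {0, 1, 2, 3, 4, 5, 6, 7, 8, 9, 10, 11, 12, 13, 14}, the full vertex set. Edge coverage: each edge of G has both endpoints in at least one bag. Running intersection: for every vertex, the bags containing it form a connected subtree. All three properties hold, so this is a valid tree decomposition of width max|bag| − 1 = 3, and hence tw(G) ≤ 3.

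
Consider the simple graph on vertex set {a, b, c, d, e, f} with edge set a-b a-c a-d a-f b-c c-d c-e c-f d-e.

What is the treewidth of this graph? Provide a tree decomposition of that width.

The largest bag has 3 vertices, giving width 2; this decomposition certifies tw(G) ≤ 2. Conversely, {c, d, e} is a clique of size 3, and the vertices of any clique must share a bag in every tree decomposition; so some bag has ≥ 3 vertices and tw(G) ≥ 2. Combining the bounds, tw(G) = 2.

Treewidth 2.
Bags: B1 = {a, c, f}  B2 = {a, b, c}  B3 = {a, c, d}  B4 = {c, d, e}
Tree: B1–B2, B1–B3, B3–B4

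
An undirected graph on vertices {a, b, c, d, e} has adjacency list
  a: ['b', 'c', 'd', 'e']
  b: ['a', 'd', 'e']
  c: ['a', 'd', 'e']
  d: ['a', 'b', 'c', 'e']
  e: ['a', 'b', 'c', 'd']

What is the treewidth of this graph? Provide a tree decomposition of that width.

Treewidth 3.
One such decomposition:
Bags: B1 = {a, b, d, e}  B2 = {a, c, d, e}
Tree: B1–B2

Each bag holds 4 vertices, so the decomposition has width 3, which upper-bounds the treewidth. On the other hand G contains the 4-clique {a, c, d, e}. A clique must lie in a single bag of any decomposition, so no decomposition can have width below 3. Hence tw(G) = 3 exactly.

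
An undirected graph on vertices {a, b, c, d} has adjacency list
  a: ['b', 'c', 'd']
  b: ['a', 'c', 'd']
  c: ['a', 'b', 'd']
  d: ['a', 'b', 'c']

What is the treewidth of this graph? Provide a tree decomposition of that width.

With just one bag of size 4, the width is 4 − 1 = 3, so tw(G) ≤ 3. For the lower bound, the 4 vertices {a, b, c, d} are pairwise adjacent, and any tree decomposition puts a clique entirely inside one bag — forcing width ≥ 3. Therefore the treewidth is 3.

Treewidth 3.
One such decomposition:
Bags: B1 = {a, b, c, d}
Tree: (single bag)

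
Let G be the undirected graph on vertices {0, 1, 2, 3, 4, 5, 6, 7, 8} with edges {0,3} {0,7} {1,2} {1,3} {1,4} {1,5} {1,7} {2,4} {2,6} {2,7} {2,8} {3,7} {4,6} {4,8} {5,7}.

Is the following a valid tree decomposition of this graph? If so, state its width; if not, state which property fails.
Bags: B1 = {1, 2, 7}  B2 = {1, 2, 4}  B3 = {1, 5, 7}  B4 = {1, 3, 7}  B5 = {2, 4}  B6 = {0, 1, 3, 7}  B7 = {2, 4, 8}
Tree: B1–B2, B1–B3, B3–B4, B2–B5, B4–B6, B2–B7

No — vertex 6 appears in no bag.

A tree decomposition must satisfy three properties: every vertex lies in some bag; for every edge, both endpoints lie together in some bag; and for every vertex, the bags containing it form a connected subtree. Here vertex 6 appears in no bag, so the decomposition is invalid.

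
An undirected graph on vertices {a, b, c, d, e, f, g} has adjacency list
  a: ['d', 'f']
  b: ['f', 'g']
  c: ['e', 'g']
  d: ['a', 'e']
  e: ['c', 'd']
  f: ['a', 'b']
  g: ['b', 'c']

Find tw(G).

2

A width-2 tree decomposition is:
Bags: B1 = {a, b, f}  B2 = {a, b, g}  B3 = {a, c, g}  B4 = {a, c, e}  B5 = {a, d, e}
Tree: B1–B2, B2–B3, B3–B4, B4–B5
Each bag holds 3 vertices, so the decomposition has width 2, which upper-bounds the treewidth. The edges a–f–b–g–c–e–d–a form a cycle, so G is not a tree and its treewidth is at least 2. The upper and lower bounds meet at 2, so that is the treewidth.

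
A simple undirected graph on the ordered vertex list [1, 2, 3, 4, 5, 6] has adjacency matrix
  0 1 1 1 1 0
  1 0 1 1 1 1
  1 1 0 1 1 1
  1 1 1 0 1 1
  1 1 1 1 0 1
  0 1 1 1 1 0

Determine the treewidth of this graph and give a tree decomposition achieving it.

Treewidth 4.
Bags: B1 = {1, 2, 3, 4, 5}  B2 = {2, 3, 4, 5, 6}
Tree: B1–B2

The largest bag has 5 vertices, giving width 4; this decomposition certifies tw(G) ≤ 4. For the lower bound, the 5 vertices {1, 2, 3, 4, 5} are pairwise adjacent, and any tree decomposition puts a clique entirely inside one bag — forcing width ≥ 4. Hence tw(G) = 4 exactly.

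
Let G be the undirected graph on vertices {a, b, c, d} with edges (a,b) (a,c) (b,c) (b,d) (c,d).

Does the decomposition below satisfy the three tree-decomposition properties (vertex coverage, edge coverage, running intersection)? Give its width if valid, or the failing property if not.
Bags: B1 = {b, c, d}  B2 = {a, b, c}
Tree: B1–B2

Checking the three conditions: (i) the bags cover all of {a, b, c, d}; (ii) for each edge, some bag contains both endpoints; (iii) the bags containing any fixed vertex form a subtree. All hold, so the decomposition is valid with width 3 − 1 = 2.

Yes; width 2.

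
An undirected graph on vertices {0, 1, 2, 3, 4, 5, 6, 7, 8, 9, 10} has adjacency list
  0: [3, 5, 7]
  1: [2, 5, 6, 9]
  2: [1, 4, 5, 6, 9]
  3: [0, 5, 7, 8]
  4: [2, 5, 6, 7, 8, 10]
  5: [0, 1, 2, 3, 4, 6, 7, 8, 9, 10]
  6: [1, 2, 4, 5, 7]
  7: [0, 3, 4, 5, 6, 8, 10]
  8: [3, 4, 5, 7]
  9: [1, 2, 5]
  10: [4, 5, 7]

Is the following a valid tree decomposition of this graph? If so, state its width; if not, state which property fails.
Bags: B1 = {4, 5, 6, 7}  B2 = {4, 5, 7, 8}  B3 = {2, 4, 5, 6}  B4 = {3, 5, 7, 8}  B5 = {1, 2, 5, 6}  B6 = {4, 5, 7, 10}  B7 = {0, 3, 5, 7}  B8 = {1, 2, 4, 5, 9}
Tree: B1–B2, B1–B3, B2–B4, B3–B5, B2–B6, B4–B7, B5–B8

No — bags containing vertex 4 are not connected in the tree.

A tree decomposition must satisfy three properties: every vertex lies in some bag; for every edge, both endpoints lie together in some bag; and for every vertex, the bags containing it form a connected subtree. Here bags containing vertex 4 are not connected in the tree, so the decomposition is invalid.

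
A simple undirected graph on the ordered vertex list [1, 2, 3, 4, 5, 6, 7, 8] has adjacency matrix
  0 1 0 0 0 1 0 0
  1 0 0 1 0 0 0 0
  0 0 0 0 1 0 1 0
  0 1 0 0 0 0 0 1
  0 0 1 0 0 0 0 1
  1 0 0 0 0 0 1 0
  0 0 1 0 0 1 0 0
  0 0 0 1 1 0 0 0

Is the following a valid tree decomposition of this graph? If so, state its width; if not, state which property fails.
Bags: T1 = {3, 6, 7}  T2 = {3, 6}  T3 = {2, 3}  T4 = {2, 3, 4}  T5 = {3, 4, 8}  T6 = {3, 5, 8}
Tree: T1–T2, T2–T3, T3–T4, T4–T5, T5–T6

No — vertex 1 appears in no bag.

A tree decomposition must satisfy three properties: every vertex lies in some bag; for every edge, both endpoints lie together in some bag; and for every vertex, the bags containing it form a connected subtree. Here vertex 1 appears in no bag, so the decomposition is invalid.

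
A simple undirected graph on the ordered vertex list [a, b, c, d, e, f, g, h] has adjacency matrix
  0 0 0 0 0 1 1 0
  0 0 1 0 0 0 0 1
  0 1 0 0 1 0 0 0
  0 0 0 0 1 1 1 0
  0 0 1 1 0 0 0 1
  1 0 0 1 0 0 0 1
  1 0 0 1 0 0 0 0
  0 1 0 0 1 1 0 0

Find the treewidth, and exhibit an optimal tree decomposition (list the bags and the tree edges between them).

The largest bag has 3 vertices, giving width 2; this decomposition certifies tw(G) ≤ 2. For the lower bound, G contains the cycle b–c–e–h–b, so G is not a forest; only forests have treewidth ≤ 1, hence tw(G) ≥ 2. Hence tw(G) = 2 exactly.

Treewidth 2.
One optimal decomposition is:
Bags: B1 = {b, c, h}  B2 = {c, e, h}  B3 = {e, f, h}  B4 = {d, e, f}  B5 = {a, d, f}  B6 = {a, d, g}
Tree: B1–B2, B2–B3, B3–B4, B4–B5, B5–B6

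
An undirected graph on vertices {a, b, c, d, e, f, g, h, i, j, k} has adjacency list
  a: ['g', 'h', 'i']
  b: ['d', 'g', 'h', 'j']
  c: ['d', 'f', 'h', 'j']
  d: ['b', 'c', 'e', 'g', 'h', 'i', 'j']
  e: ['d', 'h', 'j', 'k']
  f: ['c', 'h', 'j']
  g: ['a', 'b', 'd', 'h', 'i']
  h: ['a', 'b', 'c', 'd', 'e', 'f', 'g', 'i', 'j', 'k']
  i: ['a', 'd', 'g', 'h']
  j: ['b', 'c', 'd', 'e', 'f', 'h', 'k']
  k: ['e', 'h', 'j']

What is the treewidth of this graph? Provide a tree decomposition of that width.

The largest bag has 4 vertices, giving width 3; this decomposition certifies tw(G) ≤ 3. Conversely, {b, d, g, h} is a clique of size 4, and the vertices of any clique must share a bag in every tree decomposition; so some bag has ≥ 4 vertices and tw(G) ≥ 3. Combining the bounds, tw(G) = 3.

Treewidth 3.
Bags: B1 = {c, d, h, j}  B2 = {b, d, h, j}  B3 = {b, d, g, h}  B4 = {c, f, h, j}  B5 = {d, e, h, j}  B6 = {d, g, h, i}  B7 = {a, g, h, i}  B8 = {e, h, j, k}
Tree: B1–B2, B2–B3, B1–B4, B1–B5, B3–B6, B6–B7, B5–B8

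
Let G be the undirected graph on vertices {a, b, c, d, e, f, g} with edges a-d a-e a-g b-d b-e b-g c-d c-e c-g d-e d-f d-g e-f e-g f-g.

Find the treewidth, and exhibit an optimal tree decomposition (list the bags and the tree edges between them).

Treewidth 3.
One such decomposition:
Bags: B1 = {d, e, f, g}  B2 = {c, d, e, g}  B3 = {b, d, e, g}  B4 = {a, d, e, g}
Tree: B1–B2, B1–B3, B1–B4

Each bag holds 4 vertices, so the decomposition has width 3, which upper-bounds the treewidth. Conversely, {d, e, f, g} is a clique of size 4, and the vertices of any clique must share a bag in every tree decomposition; so some bag has ≥ 4 vertices and tw(G) ≥ 3. Therefore the treewidth is 3.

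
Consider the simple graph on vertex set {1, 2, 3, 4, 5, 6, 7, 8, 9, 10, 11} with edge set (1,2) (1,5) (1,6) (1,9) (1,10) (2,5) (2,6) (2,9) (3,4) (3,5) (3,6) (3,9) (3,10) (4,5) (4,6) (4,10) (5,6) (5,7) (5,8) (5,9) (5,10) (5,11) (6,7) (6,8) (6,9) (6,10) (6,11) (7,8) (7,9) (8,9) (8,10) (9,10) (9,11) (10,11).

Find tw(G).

A width-4 tree decomposition is:
Bags: B1 = {5, 6, 9, 10, 11}  B2 = {3, 5, 6, 9, 10}  B3 = {3, 4, 5, 6, 10}  B4 = {5, 6, 8, 9, 10}  B5 = {5, 6, 7, 8, 9}  B6 = {1, 5, 6, 9, 10}  B7 = {1, 2, 5, 6, 9}
Tree: B1–B2, B2–B3, B2–B4, B4–B5, B1–B6, B6–B7
The largest bag has 5 vertices, giving width 4; this decomposition certifies tw(G) ≤ 4. Conversely, {1, 2, 5, 6, 9} is a clique of size 5, and the vertices of any clique must share a bag in every tree decomposition; so some bag has ≥ 5 vertices and tw(G) ≥ 4. Combining the bounds, tw(G) = 4.

4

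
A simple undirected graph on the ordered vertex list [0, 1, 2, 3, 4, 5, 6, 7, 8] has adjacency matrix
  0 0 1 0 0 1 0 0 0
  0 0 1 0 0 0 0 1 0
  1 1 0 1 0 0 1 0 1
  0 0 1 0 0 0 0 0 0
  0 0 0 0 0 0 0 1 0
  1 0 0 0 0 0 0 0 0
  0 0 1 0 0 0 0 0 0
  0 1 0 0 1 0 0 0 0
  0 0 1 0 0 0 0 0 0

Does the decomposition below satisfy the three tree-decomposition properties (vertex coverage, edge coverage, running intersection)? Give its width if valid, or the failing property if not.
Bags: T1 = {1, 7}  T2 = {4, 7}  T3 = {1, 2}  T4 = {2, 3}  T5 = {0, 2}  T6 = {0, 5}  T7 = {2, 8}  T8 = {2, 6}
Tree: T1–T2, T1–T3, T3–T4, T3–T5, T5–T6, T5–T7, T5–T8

Yes; width 1.

Checking the three conditions: (i) the bags cover all of {0, 1, 2, 3, 4, 5, 6, 7, 8}; (ii) for each edge, some bag contains both endpoints; (iii) the bags containing any fixed vertex form a subtree. All hold, so the decomposition is valid with width 2 − 1 = 1.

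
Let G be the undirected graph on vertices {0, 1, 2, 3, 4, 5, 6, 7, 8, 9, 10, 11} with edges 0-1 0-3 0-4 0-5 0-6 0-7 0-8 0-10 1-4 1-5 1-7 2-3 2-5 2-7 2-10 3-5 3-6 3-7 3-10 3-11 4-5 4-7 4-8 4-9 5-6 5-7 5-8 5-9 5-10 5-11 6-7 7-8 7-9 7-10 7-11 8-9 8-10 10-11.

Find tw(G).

4

A width-4 tree decomposition is:
Bags: B1 = {2, 3, 5, 7, 10}  B2 = {0, 3, 5, 7, 10}  B3 = {0, 5, 7, 8, 10}  B4 = {0, 4, 5, 7, 8}  B5 = {3, 5, 7, 10, 11}  B6 = {4, 5, 7, 8, 9}  B7 = {0, 3, 5, 6, 7}  B8 = {0, 1, 4, 5, 7}
Tree: B1–B2, B2–B3, B3–B4, B1–B5, B4–B6, B2–B7, B4–B8
Each bag holds 5 vertices, so the decomposition has width 4, which upper-bounds the treewidth. For the lower bound, the 5 vertices {0, 5, 7, 8, 10} are pairwise adjacent, and any tree decomposition puts a clique entirely inside one bag — forcing width ≥ 4. Combining the bounds, tw(G) = 4.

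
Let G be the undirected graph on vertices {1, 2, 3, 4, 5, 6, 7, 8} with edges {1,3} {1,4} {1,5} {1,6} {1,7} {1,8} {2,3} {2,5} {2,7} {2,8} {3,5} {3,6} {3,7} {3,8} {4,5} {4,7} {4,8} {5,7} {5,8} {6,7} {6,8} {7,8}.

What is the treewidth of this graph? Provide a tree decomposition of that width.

Treewidth 4.
One such decomposition:
Bags: B1 = {1, 3, 5, 7, 8}  B2 = {1, 4, 5, 7, 8}  B3 = {1, 3, 6, 7, 8}  B4 = {2, 3, 5, 7, 8}
Tree: B1–B2, B1–B3, B1–B4

The largest bag has 5 vertices, giving width 4; this decomposition certifies tw(G) ≤ 4. On the other hand G contains the 5-clique {1, 3, 5, 7, 8}. A clique must lie in a single bag of any decomposition, so no decomposition can have width below 4. Combining the bounds, tw(G) = 4.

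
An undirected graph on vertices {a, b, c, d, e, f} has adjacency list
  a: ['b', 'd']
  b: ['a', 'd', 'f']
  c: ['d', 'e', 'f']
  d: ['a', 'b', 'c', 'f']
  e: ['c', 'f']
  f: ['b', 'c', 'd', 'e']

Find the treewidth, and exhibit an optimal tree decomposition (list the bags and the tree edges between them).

Every bag has size at most 3, so the width is 3 − 1 = 2 and tw(G) ≤ 2. For the lower bound, the 3 vertices {a, b, d} are pairwise adjacent, and any tree decomposition puts a clique entirely inside one bag — forcing width ≥ 2. Therefore the treewidth is 2.

Treewidth 2.
Bags: B1 = {c, e, f}  B2 = {c, d, f}  B3 = {b, d, f}  B4 = {a, b, d}
Tree: B1–B2, B2–B3, B3–B4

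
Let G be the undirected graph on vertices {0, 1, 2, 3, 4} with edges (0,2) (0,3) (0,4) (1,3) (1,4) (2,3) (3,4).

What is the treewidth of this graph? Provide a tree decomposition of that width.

Treewidth 2.
One optimal decomposition is:
Bags: B1 = {1, 3, 4}  B2 = {0, 3, 4}  B3 = {0, 2, 3}
Tree: B1–B2, B2–B3

Each bag holds 3 vertices, so the decomposition has width 2, which upper-bounds the treewidth. On the other hand G contains the 3-clique {0, 2, 3}. A clique must lie in a single bag of any decomposition, so no decomposition can have width below 2. The upper and lower bounds meet at 2, so that is the treewidth.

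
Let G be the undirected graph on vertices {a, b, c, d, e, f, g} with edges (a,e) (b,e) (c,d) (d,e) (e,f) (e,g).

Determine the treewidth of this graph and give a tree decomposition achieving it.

The largest bag has 2 vertices, giving width 1; this decomposition certifies tw(G) ≤ 1. Any graph with an edge has treewidth ≥ 1, and G has the edge d–c. Therefore the treewidth is 1.

Treewidth 1.
One such decomposition:
Bags: B1 = {c, d}  B2 = {d, e}  B3 = {a, e}  B4 = {b, e}  B5 = {e, g}  B6 = {e, f}
Tree: B1–B2, B2–B3, B3–B4, B2–B5, B4–B6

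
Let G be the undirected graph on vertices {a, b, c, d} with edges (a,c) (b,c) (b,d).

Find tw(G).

A width-1 tree decomposition is:
Bags: B1 = {a, c}  B2 = {b, c}  B3 = {b, d}
Tree: B1–B2, B2–B3
The largest bag has 2 vertices, giving width 1; this decomposition certifies tw(G) ≤ 1. Any graph with an edge has treewidth ≥ 1, and G has the edge a–c. Hence tw(G) = 1 exactly.

1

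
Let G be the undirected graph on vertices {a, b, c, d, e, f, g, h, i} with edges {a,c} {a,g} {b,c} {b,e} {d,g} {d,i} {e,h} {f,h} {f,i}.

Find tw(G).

A width-2 tree decomposition is:
Bags: B1 = {a, d, g}  B2 = {a, d, i}  B3 = {a, f, i}  B4 = {a, f, h}  B5 = {a, e, h}  B6 = {a, b, e}  B7 = {a, b, c}
Tree: B1–B2, B2–B3, B3–B4, B4–B5, B5–B6, B6–B7
Each bag holds 3 vertices, so the decomposition has width 2, which upper-bounds the treewidth. For the lower bound, G contains the cycle a–g–d–i–f–h–e–b–c–a, so G is not a forest; only forests have treewidth ≤ 1, hence tw(G) ≥ 2. Hence tw(G) = 2 exactly.

2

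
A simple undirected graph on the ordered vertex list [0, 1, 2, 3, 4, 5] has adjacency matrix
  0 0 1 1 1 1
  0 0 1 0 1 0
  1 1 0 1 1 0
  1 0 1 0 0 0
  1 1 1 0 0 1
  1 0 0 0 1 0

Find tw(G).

A width-2 tree decomposition is:
Bags: B1 = {0, 2, 3}  B2 = {0, 2, 4}  B3 = {1, 2, 4}  B4 = {0, 4, 5}
Tree: B1–B2, B2–B3, B2–B4
Every bag has size at most 3, so the width is 3 − 1 = 2 and tw(G) ≤ 2. For the lower bound, the 3 vertices {0, 2, 3} are pairwise adjacent, and any tree decomposition puts a clique entirely inside one bag — forcing width ≥ 2. Therefore the treewidth is 2.

2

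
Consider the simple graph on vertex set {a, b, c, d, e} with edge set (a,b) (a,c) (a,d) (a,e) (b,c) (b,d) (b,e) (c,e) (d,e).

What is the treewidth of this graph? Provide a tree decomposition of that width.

Treewidth 3.
One such decomposition:
Bags: B1 = {a, b, c, e}  B2 = {a, b, d, e}
Tree: B1–B2

Each bag holds 4 vertices, so the decomposition has width 3, which upper-bounds the treewidth. Conversely, {a, b, d, e} is a clique of size 4, and the vertices of any clique must share a bag in every tree decomposition; so some bag has ≥ 4 vertices and tw(G) ≥ 3. Combining the bounds, tw(G) = 3.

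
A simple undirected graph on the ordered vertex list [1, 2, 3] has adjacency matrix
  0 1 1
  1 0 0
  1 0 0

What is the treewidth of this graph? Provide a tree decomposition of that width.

Treewidth 1.
Bags: B1 = {1, 2}  B2 = {1, 3}
Tree: B1–B2

The largest bag has 2 vertices, giving width 1; this decomposition certifies tw(G) ≤ 1. Since G has at least one edge (e.g. 2–1), it is not an edgeless graph, so tw(G) ≥ 1. The upper and lower bounds meet at 1, so that is the treewidth.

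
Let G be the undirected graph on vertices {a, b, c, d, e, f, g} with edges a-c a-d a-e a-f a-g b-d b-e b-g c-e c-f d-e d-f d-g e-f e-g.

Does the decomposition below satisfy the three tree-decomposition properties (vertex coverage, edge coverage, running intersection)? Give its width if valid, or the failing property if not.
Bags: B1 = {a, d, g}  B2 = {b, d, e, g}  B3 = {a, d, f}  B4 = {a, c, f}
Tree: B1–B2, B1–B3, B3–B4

A tree decomposition must satisfy three properties: every vertex lies in some bag; for every edge, both endpoints lie together in some bag; and for every vertex, the bags containing it form a connected subtree. Here edge (e,a) lies in no bag, so the decomposition is invalid.

No — edge (e,a) lies in no bag.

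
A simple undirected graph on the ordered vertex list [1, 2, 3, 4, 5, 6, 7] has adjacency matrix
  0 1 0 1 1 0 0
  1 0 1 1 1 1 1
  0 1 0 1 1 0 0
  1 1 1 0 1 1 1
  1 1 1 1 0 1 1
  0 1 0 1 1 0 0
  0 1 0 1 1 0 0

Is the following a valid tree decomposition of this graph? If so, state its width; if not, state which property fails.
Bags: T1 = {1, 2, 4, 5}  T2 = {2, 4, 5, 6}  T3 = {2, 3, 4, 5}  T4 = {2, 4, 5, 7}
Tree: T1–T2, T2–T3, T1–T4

Yes; width 3.

Checking the three conditions: (i) the bags cover all of {1, 2, 3, 4, 5, 6, 7}; (ii) for each edge, some bag contains both endpoints; (iii) the bags containing any fixed vertex form a subtree. All hold, so the decomposition is valid with width 4 − 1 = 3.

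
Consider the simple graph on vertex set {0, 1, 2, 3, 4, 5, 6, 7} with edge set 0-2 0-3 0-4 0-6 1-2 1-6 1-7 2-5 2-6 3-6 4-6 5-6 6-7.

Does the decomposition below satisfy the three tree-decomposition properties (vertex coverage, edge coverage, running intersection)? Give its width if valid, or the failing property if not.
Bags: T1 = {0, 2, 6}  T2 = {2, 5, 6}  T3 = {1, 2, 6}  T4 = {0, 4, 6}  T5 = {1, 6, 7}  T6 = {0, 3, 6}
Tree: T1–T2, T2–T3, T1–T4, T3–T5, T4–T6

Yes; width 2.

Every vertex of G appears in some bag (union = {0, 1, 2, 3, 4, 5, 6, 7}); every edge is covered by a bag; and for each vertex v the set of bags containing v is connected in the bag tree. The decomposition is therefore valid. The largest bag has 3 vertices, so the width is 2.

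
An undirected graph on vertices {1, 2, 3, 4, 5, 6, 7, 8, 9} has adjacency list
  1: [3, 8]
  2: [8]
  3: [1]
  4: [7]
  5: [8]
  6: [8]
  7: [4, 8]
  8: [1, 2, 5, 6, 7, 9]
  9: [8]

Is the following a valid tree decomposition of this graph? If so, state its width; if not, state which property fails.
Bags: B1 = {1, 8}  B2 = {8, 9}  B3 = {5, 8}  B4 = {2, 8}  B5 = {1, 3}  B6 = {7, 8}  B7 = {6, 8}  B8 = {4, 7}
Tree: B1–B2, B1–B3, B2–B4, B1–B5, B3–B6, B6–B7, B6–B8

Checking the three conditions: (i) the bags cover all of {1, 2, 3, 4, 5, 6, 7, 8, 9}; (ii) for each edge, some bag contains both endpoints; (iii) the bags containing any fixed vertex form a subtree. All hold, so the decomposition is valid with width 2 − 1 = 1.

Yes; width 1.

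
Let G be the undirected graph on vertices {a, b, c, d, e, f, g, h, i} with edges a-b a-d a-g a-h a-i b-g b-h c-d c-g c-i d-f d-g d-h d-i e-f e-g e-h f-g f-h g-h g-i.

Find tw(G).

A width-3 tree decomposition is:
Bags: B1 = {a, d, g, h}  B2 = {a, d, g, i}  B3 = {c, d, g, i}  B4 = {d, f, g, h}  B5 = {e, f, g, h}  B6 = {a, b, g, h}
Tree: B1–B2, B2–B3, B1–B4, B4–B5, B1–B6
The largest bag has 4 vertices, giving width 3; this decomposition certifies tw(G) ≤ 3. For the lower bound, the 4 vertices {d, f, g, h} are pairwise adjacent, and any tree decomposition puts a clique entirely inside one bag — forcing width ≥ 3. Combining the bounds, tw(G) = 3.

3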